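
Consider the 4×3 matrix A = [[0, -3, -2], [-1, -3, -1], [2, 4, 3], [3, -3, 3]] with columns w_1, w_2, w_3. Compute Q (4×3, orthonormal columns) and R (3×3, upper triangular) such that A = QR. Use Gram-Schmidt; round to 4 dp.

w_1 = (0, -1, 2, 3); ‖w_1‖ = 3.7417, so q_1 = (0.0000, -0.2673, 0.5345, 0.8018).
q_1·w_2 = 0.0000·(-3) + (-0.2673)·(-3) + 0.5345·4 + 0.8018·(-3) = 0.5345.
u_2 = w_2 − 0.5345·q_1 = (-3.0000, -2.8571, 3.7143, -3.4286).
‖u_2‖ = 6.5356, so q_2 = (-0.4590, -0.4372, 0.5683, -0.5246).
q_1·w_3 = 0.0000·(-2) + (-0.2673)·(-1) + 0.5345·3 + 0.8018·3 = 4.2762; q_2·w_3 = (-0.4590)·(-2) + (-0.4372)·(-1) + 0.5683·3 + (-0.5246)·3 = 1.4864.
u_3 = w_3 − 4.2762·q_1 − 1.4864·q_2 = (-1.3177, 0.7926, -0.1304, 0.3512).
‖u_3‖ = 1.5827, so q_3 = (-0.8326, 0.5008, -0.0824, 0.2219).

Q = [[0.0000, -0.4590, -0.8326], [-0.2673, -0.4372, 0.5008], [0.5345, 0.5683, -0.0824], [0.8018, -0.5246, 0.2219]], R = [[3.7417, 0.5345, 4.2762], [0.0000, 6.5356, 1.4864], [0.0000, 0.0000, 1.5827]]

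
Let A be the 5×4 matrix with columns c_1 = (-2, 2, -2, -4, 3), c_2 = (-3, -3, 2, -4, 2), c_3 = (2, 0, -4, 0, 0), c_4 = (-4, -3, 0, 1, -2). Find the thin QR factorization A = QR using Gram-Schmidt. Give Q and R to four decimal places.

Q = [[-0.3288, -0.3516, 0.3603, -0.7912], [0.3288, -0.6891, -0.6146, -0.0850], [-0.3288, 0.5156, -0.6829, -0.3956], [-0.6576, -0.3563, -0.1601, 0.2764], [0.4932, 0.0938, -0.0188, -0.3660]], R = [[6.0828, 2.9592, 0.6576, -1.3152], [0.0000, 5.7657, -2.7657, 2.9297], [0.0000, 0.0000, 3.4523, 0.2802], [0.0000, 0.0000, 0.0000, 4.4281]]

e_1 = c_1/‖c_1‖ = (-2, 2, -2, -4, 3)/6.0828 = (-0.3288, 0.3288, -0.3288, -0.6576, 0.4932).
r_{12} = e_1·c_2 = 2.9592.
u_2 = c_2 − 2.9592·e_1 = (-2.0270, -3.9730, 2.9730, -2.0541, 0.5405).
‖u_2‖ = 5.7657, so e_2 = (-0.3516, -0.6891, 0.5156, -0.3563, 0.0938).
r_{13} = e_1·c_3 = 0.6576; r_{23} = e_2·c_3 = -2.7657.
u_3 = c_3 − 0.6576·e_1 + 2.7657·e_2 = (1.2439, -2.1220, -2.3577, -0.5528, -0.0650).
‖u_3‖ = 3.4523, so e_3 = (0.3603, -0.6146, -0.6829, -0.1601, -0.0188).
r_{14} = e_1·c_4 = -1.3152; r_{24} = e_2·c_4 = 2.9297; r_{34} = e_3·c_4 = 0.2802.
u_4 = c_4 + 1.3152·e_1 − 2.9297·e_2 − 0.2802·e_3 = (-3.5034, -0.3765, -1.7517, 1.2237, -1.6207).
‖u_4‖ = 4.4281, so e_4 = (-0.7912, -0.0850, -0.3956, 0.2764, -0.3660).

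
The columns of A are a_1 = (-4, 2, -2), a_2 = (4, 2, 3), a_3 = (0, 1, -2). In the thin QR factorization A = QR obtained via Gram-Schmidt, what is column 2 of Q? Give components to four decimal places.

q_2 = (0.2540, 0.8890, 0.3810)

a_1 = (-4, 2, -2); ‖a_1‖ = 4.8990, so q_1 = (-0.8165, 0.4082, -0.4082).
q_1·a_2 = (-0.8165)·4 + 0.4082·2 + (-0.4082)·3 = -3.6742.
u_2 = a_2 + 3.6742·q_1 = (1.0000, 3.5000, 1.5000).
‖u_2‖ = 3.9370, so q_2 = (0.2540, 0.8890, 0.3810).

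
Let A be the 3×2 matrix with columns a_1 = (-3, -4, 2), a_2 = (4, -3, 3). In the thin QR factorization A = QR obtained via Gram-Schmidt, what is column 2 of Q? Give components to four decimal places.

e_2 = (0.8073, -0.3796, 0.4519)

e_1 = a_1/‖a_1‖ = (-3, -4, 2)/5.3852 = (-0.5571, -0.7428, 0.3714).
r_{12} = e_1·a_2 = 1.1142.
u_2 = a_2 − 1.1142·e_1 = (4.6207, -2.1724, 2.5862).
‖u_2‖ = 5.7235, so e_2 = (0.8073, -0.3796, 0.4519).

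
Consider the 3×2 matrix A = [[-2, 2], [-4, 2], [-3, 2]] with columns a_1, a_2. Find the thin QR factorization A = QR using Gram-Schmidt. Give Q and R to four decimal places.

Q = [[-0.3714, 0.8339], [-0.7428, -0.5307], [-0.5571, 0.1516]], R = [[5.3852, -3.3425], [0.0000, 0.9097]]

a_1 = (-2, -4, -3); ‖a_1‖ = 5.3852, so e_1 = (-0.3714, -0.7428, -0.5571).
e_1·a_2 = (-0.3714)·2 + (-0.7428)·2 + (-0.5571)·2 = -3.3425.
u_2 = a_2 + 3.3425·e_1 = (0.7586, -0.4828, 0.1379).
‖u_2‖ = 0.9097, so e_2 = (0.8339, -0.5307, 0.1516).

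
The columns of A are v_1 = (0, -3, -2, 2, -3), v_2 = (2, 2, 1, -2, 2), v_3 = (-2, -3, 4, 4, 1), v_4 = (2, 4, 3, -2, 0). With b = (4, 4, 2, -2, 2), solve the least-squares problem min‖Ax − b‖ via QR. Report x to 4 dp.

x = (0.4130, 1.4783, 0.0652, 0.4783)

v_1 = (0, -3, -2, 2, -3); ‖v_1‖ = 5.0990, so q_1 = (0.0000, -0.5883, -0.3922, 0.3922, -0.5883).
q_1·v_2 = 0.0000·2 + (-0.5883)·2 + (-0.3922)·1 + 0.3922·(-2) + (-0.5883)·2 = -3.5301.
u_2 = v_2 + 3.5301·q_1 = (2.0000, -0.0769, -0.3846, -0.6154, -0.0769).
‖u_2‖ = 2.1304, so q_2 = (0.9388, -0.0361, -0.1805, -0.2889, -0.0361).
q_1·v_3 = 0.0000·(-2) + (-0.5883)·(-3) + (-0.3922)·4 + 0.3922·4 + (-0.5883)·1 = 1.1767; q_2·v_3 = 0.9388·(-2) + (-0.0361)·(-3) + (-0.1805)·4 + (-0.2889)·4 + (-0.0361)·1 = -3.6830.
u_3 = v_3 − 1.1767·q_1 + 3.6830·q_2 = (1.4576, -2.4407, 3.7966, 2.4746, 1.5593).
‖u_3‖ = 5.5723, so q_3 = (0.2616, -0.4380, 0.6813, 0.4441, 0.2798).
q_1·v_4 = 0.0000·2 + (-0.5883)·4 + (-0.3922)·3 + 0.3922·(-2) + (-0.5883)·0 = -4.3146; q_2·v_4 = 0.9388·2 + (-0.0361)·4 + (-0.1805)·3 + (-0.2889)·(-2) + (-0.0361)·0 = 1.7693; q_3·v_4 = 0.2616·2 + (-0.4380)·4 + 0.6813·3 + 0.4441·(-2) + 0.2798·0 = -0.0730.
u_4 = v_4 + 4.3146·q_1 − 1.7693·q_2 + 0.0730·q_3 = (0.3581, 1.4934, 1.6769, 0.2358, -2.4541).
‖u_4‖ = 3.3539, so q_4 = (0.1068, 0.4453, 0.5000, 0.0703, -0.7317).
Qᵀb = (-5.0990, 3.7552, 0.3285, 1.6041).
Back-substitute: x_4 = 1.6041/3.3539 = 0.4783.
x_3 = (0.3285 + 0.0730·0.4783)/5.5723 = 0.0652.
x_2 = (3.7552 + 3.6830·0.0652 − 1.7693·0.4783)/2.1304 = 1.4783.
x_1 = (-5.0990 + 3.5301·1.4783 − 1.1767·0.0652 + 4.3146·0.4783)/5.0990 = 0.4130.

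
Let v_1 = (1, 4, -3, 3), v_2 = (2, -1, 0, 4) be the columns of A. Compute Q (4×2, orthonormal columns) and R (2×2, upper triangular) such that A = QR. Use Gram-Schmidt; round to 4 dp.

Q = [[0.1690, 0.4025], [0.6761, -0.5031], [-0.5071, 0.2012], [0.5071, 0.7379]], R = [[5.9161, 1.6903], [0.0000, 4.2594]]

v_1 = (1, 4, -3, 3); ‖v_1‖ = 5.9161, so e_1 = (0.1690, 0.6761, -0.5071, 0.5071).
e_1·v_2 = 0.1690·2 + 0.6761·(-1) + (-0.5071)·0 + 0.5071·4 = 1.6903.
u_2 = v_2 − 1.6903·e_1 = (1.7143, -2.1429, 0.8571, 3.1429).
‖u_2‖ = 4.2594, so e_2 = (0.4025, -0.5031, 0.2012, 0.7379).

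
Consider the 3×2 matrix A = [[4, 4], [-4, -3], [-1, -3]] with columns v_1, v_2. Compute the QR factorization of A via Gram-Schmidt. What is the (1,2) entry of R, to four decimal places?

e_1 = v_1/‖v_1‖ = (4, -4, -1)/5.7446 = (0.6963, -0.6963, -0.1741).
r_{12} = e_1·v_2 = 5.3964.

r_{12} = 5.3964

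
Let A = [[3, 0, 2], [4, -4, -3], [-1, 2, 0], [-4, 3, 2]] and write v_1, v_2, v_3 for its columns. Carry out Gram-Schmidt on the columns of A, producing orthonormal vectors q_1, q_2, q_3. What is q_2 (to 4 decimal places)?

v_1 = (3, 4, -1, -4); ‖v_1‖ = 6.4807, so q_1 = (0.4629, 0.6172, -0.1543, -0.6172).
q_1·v_2 = 0.4629·0 + 0.6172·(-4) + (-0.1543)·2 + (-0.6172)·3 = -4.6291.
u_2 = v_2 + 4.6291·q_1 = (2.1429, -1.1429, 1.2857, 0.1429).
‖u_2‖ = 2.7516, so q_2 = (0.7788, -0.4153, 0.4673, 0.0519).

q_2 = (0.7788, -0.4153, 0.4673, 0.0519)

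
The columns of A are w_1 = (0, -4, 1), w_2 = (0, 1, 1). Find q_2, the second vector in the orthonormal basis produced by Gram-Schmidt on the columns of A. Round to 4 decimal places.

q_2 = (0.0000, 0.2425, 0.9701)

w_1 = (0, -4, 1); ‖w_1‖ = 4.1231, so q_1 = (0.0000, -0.9701, 0.2425).
q_1·w_2 = 0.0000·0 + (-0.9701)·1 + 0.2425·1 = -0.7276.
u_2 = w_2 + 0.7276·q_1 = (0.0000, 0.2941, 1.1765).
‖u_2‖ = 1.2127, so q_2 = (0.0000, 0.2425, 0.9701).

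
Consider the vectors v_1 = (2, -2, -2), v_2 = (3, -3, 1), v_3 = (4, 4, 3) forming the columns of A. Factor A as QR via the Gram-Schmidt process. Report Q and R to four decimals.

q_1 = v_1/‖v_1‖ = (2, -2, -2)/3.4641 = (0.5774, -0.5774, -0.5774).
r_{12} = q_1·v_2 = 2.8868.
u_2 = v_2 − 2.8868·q_1 = (1.3333, -1.3333, 2.6667).
‖u_2‖ = 3.2660, so q_2 = (0.4082, -0.4082, 0.8165).
r_{13} = q_1·v_3 = -1.7321; r_{23} = q_2·v_3 = 2.4495.
u_3 = v_3 + 1.7321·q_1 − 2.4495·q_2 = (4.0000, 4.0000, 0.0000).
‖u_3‖ = 5.6569, so q_3 = (0.7071, 0.7071, 0.0000).

Q = [[0.5774, 0.4082, 0.7071], [-0.5774, -0.4082, 0.7071], [-0.5774, 0.8165, 0.0000]], R = [[3.4641, 2.8868, -1.7321], [0.0000, 3.2660, 2.4495], [0.0000, 0.0000, 5.6569]]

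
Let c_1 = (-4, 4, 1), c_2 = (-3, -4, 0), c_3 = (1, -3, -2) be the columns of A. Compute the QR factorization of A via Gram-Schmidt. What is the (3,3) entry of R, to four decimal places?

c_1 = (-4, 4, 1); ‖c_1‖ = 5.7446, so q_1 = (-0.6963, 0.6963, 0.1741).
q_1·c_2 = (-0.6963)·(-3) + 0.6963·(-4) + 0.1741·0 = -0.6963.
u_2 = c_2 + 0.6963·q_1 = (-3.4848, -3.5152, 0.1212).
‖u_2‖ = 4.9513, so q_2 = (-0.7038, -0.7099, 0.0245).
q_1·c_3 = (-0.6963)·1 + 0.6963·(-3) + 0.1741·(-2) = -3.1334; q_2·c_3 = (-0.7038)·1 + (-0.7099)·(-3) + 0.0245·(-2) = 1.3771.
u_3 = c_3 + 3.1334·q_1 − 1.3771·q_2 = (-0.2126, 0.1595, -1.4883).
r_{33} = ‖u_3‖ = 1.5118.

r_{33} = 1.5118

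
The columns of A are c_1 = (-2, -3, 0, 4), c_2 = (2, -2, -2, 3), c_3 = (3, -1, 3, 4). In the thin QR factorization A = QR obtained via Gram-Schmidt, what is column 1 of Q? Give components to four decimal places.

e_1 = (-0.3714, -0.5571, 0.0000, 0.7428)

c_1 = (-2, -3, 0, 4); ‖c_1‖ = 5.3852, so e_1 = (-0.3714, -0.5571, 0.0000, 0.7428).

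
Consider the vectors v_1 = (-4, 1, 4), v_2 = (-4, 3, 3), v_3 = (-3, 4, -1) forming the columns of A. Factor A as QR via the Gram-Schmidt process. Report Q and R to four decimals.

e_1 = v_1/‖v_1‖ = (-4, 1, 4)/5.7446 = (-0.6963, 0.1741, 0.6963).
r_{12} = e_1·v_2 = 5.3964.
u_2 = v_2 − 5.3964·e_1 = (-0.2424, 2.0606, -0.7576).
‖u_2‖ = 2.2088, so e_2 = (-0.1098, 0.9329, -0.3430).
r_{13} = e_1·v_3 = 2.0889; r_{23} = e_2·v_3 = 4.4039.
u_3 = v_3 − 2.0889·e_1 − 4.4039·e_2 = (-1.0621, -0.4720, -0.9441).
‖u_3‖ = 1.4974, so e_3 = (-0.7093, -0.3152, -0.6305).

Q = [[-0.6963, -0.1098, -0.7093], [0.1741, 0.9329, -0.3152], [0.6963, -0.3430, -0.6305]], R = [[5.7446, 5.3964, 2.0889], [0.0000, 2.2088, 4.4039], [0.0000, 0.0000, 1.4974]]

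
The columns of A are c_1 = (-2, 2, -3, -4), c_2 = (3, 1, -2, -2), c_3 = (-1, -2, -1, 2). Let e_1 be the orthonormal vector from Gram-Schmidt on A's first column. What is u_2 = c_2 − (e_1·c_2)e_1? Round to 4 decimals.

c_1 = (-2, 2, -3, -4); ‖c_1‖ = 5.7446, so e_1 = (-0.3482, 0.3482, -0.5222, -0.6963).
e_1·c_2 = (-0.3482)·3 + 0.3482·1 + (-0.5222)·(-2) + (-0.6963)·(-2) = 1.7408.
u_2 = c_2 − 1.7408·e_1 = (3.6061, 0.3939, -1.0909, -0.7879).

u_2 = (3.6061, 0.3939, -1.0909, -0.7879)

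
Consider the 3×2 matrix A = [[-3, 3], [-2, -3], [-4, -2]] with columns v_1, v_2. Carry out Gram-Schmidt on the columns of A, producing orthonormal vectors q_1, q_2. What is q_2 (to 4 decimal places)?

q_2 = (0.7650, -0.5775, -0.2850)

q_1 = v_1/‖v_1‖ = (-3, -2, -4)/5.3852 = (-0.5571, -0.3714, -0.7428).
r_{12} = q_1·v_2 = 0.9285.
u_2 = v_2 − 0.9285·q_1 = (3.5172, -2.6552, -1.3103).
‖u_2‖ = 4.5976, so q_2 = (0.7650, -0.5775, -0.2850).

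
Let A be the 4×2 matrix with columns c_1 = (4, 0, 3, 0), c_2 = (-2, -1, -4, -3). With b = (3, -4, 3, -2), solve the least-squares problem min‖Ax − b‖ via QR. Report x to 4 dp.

x = (1.3429, 0.6286)

c_1 = (4, 0, 3, 0); ‖c_1‖ = 5.0000, so q_1 = (0.8000, 0.0000, 0.6000, 0.0000).
q_1·c_2 = 0.8000·(-2) + 0.0000·(-1) + 0.6000·(-4) + 0.0000·(-3) = -4.0000.
u_2 = c_2 + 4.0000·q_1 = (1.2000, -1.0000, -1.6000, -3.0000).
‖u_2‖ = 3.7417, so q_2 = (0.3207, -0.2673, -0.4276, -0.8018).
Qᵀb = (4.2000, 2.3519).
Back-substitute: x_2 = 2.3519/3.7417 = 0.6286.
x_1 = (4.2000 + 4.0000·0.6286)/5.0000 = 1.3429.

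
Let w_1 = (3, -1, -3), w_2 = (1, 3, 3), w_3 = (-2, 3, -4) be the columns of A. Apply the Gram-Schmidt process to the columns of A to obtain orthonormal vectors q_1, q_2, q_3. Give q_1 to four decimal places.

w_1 = (3, -1, -3); ‖w_1‖ = 4.3589, so q_1 = (0.6882, -0.2294, -0.6882).

q_1 = (0.6882, -0.2294, -0.6882)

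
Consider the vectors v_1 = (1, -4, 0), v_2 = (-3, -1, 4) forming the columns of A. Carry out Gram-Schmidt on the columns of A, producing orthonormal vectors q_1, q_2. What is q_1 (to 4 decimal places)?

q_1 = (0.2425, -0.9701, 0.0000)

v_1 = (1, -4, 0); ‖v_1‖ = 4.1231, so q_1 = (0.2425, -0.9701, 0.0000).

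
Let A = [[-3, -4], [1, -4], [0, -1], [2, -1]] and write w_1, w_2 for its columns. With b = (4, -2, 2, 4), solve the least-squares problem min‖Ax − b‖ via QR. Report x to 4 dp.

q_1 = w_1/‖w_1‖ = (-3, 1, 0, 2)/3.7417 = (-0.8018, 0.2673, 0.0000, 0.5345).
r_{12} = q_1·w_2 = 1.6036.
u_2 = w_2 − 1.6036·q_1 = (-2.7143, -4.4286, -1.0000, -1.8571).
‖u_2‖ = 5.6061, so q_2 = (-0.4842, -0.7900, -0.1784, -0.3313).
Qᵀb = (-1.6036, -2.0386).
Back-substitute: x_2 = -2.0386/5.6061 = -0.3636.
x_1 = (-1.6036 − 1.6036·(-0.3636))/3.7417 = -0.2727.

x = (-0.2727, -0.3636)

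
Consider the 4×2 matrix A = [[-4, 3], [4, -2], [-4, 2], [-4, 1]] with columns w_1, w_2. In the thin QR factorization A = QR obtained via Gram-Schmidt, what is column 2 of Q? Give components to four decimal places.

w_1 = (-4, 4, -4, -4); ‖w_1‖ = 8.0000, so e_1 = (-0.5000, 0.5000, -0.5000, -0.5000).
e_1·w_2 = (-0.5000)·3 + 0.5000·(-2) + (-0.5000)·2 + (-0.5000)·1 = -4.0000.
u_2 = w_2 + 4.0000·e_1 = (1.0000, 0.0000, 0.0000, -1.0000).
‖u_2‖ = 1.4142, so e_2 = (0.7071, 0.0000, 0.0000, -0.7071).

e_2 = (0.7071, 0.0000, 0.0000, -0.7071)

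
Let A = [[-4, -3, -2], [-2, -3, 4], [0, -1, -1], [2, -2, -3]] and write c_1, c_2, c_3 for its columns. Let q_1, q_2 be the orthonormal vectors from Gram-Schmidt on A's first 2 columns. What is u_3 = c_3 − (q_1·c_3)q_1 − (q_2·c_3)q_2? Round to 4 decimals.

u_3 = (-2.7978, 4.0562, -0.6966, -1.5393)

q_1 = c_1/‖c_1‖ = (-4, -2, 0, 2)/4.8990 = (-0.8165, -0.4082, 0.0000, 0.4082).
r_{12} = q_1·c_2 = 2.8577.
u_2 = c_2 − 2.8577·q_1 = (-0.6667, -1.8333, -1.0000, -3.1667).
‖u_2‖ = 3.8514, so q_2 = (-0.1731, -0.4760, -0.2596, -0.8222).
r_{13} = q_1·c_3 = -1.2247; r_{23} = q_2·c_3 = 1.1684.
u_3 = c_3 + 1.2247·q_1 − 1.1684·q_2 = (-2.7978, 4.0562, -0.6966, -1.5393).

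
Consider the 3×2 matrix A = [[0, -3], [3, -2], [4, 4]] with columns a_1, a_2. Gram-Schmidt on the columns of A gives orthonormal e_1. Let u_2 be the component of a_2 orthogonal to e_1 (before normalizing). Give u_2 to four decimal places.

e_1 = a_1/‖a_1‖ = (0, 3, 4)/5.0000 = (0.0000, 0.6000, 0.8000).
r_{12} = e_1·a_2 = 2.0000.
u_2 = a_2 − 2.0000·e_1 = (-3.0000, -3.2000, 2.4000).

u_2 = (-3.0000, -3.2000, 2.4000)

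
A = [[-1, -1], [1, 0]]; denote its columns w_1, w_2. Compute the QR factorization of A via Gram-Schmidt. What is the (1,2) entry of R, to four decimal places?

w_1 = (-1, 1); ‖w_1‖ = 1.4142, so e_1 = (-0.7071, 0.7071).
r_{12} = e_1·w_2 = 0.7071.

r_{12} = 0.7071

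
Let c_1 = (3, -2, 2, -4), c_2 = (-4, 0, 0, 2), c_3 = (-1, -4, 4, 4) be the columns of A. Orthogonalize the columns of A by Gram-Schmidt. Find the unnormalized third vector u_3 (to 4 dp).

u_3 = (2.0923, -2.6154, 2.6154, 4.1846)

q_1 = c_1/‖c_1‖ = (3, -2, 2, -4)/5.7446 = (0.5222, -0.3482, 0.3482, -0.6963).
r_{12} = q_1·c_2 = -3.4816.
u_2 = c_2 + 3.4816·q_1 = (-2.1818, -1.2121, 1.2121, -0.4242).
‖u_2‖ = 2.8069, so q_2 = (-0.7773, -0.4318, 0.4318, -0.1511).
r_{13} = q_1·c_3 = -0.5222; r_{23} = q_2·c_3 = 3.6274.
u_3 = c_3 + 0.5222·q_1 − 3.6274·q_2 = (2.0923, -2.6154, 2.6154, 4.1846).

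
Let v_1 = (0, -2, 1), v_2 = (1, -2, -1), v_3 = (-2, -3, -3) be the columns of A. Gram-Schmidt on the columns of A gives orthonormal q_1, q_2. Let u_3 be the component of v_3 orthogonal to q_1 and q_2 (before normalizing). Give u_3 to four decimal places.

v_1 = (0, -2, 1); ‖v_1‖ = 2.2361, so q_1 = (0.0000, -0.8944, 0.4472).
q_1·v_2 = 0.0000·1 + (-0.8944)·(-2) + 0.4472·(-1) = 1.3416.
u_2 = v_2 − 1.3416·q_1 = (1.0000, -0.8000, -1.6000).
‖u_2‖ = 2.0494, so q_2 = (0.4880, -0.3904, -0.7807).
q_1·v_3 = 0.0000·(-2) + (-0.8944)·(-3) + 0.4472·(-3) = 1.3416; q_2·v_3 = 0.4880·(-2) + (-0.3904)·(-3) + (-0.7807)·(-3) = 2.5373.
u_3 = v_3 − 1.3416·q_1 − 2.5373·q_2 = (-3.2381, -0.8095, -1.6190).

u_3 = (-3.2381, -0.8095, -1.6190)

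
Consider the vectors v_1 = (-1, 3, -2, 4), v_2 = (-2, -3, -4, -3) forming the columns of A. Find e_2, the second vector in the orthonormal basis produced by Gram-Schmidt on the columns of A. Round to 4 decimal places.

v_1 = (-1, 3, -2, 4); ‖v_1‖ = 5.4772, so e_1 = (-0.1826, 0.5477, -0.3651, 0.7303).
e_1·v_2 = (-0.1826)·(-2) + 0.5477·(-3) + (-0.3651)·(-4) + 0.7303·(-3) = -2.0083.
u_2 = v_2 + 2.0083·e_1 = (-2.3667, -1.9000, -4.7333, -1.5333).
‖u_2‖ = 5.8281, so e_2 = (-0.4061, -0.3260, -0.8122, -0.2631).

e_2 = (-0.4061, -0.3260, -0.8122, -0.2631)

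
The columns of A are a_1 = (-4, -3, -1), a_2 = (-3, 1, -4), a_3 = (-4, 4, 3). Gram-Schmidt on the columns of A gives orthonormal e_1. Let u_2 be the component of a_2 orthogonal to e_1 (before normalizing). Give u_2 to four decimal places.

u_2 = (-1.0000, 2.5000, -3.5000)

e_1 = a_1/‖a_1‖ = (-4, -3, -1)/5.0990 = (-0.7845, -0.5883, -0.1961).
r_{12} = e_1·a_2 = 2.5495.
u_2 = a_2 − 2.5495·e_1 = (-1.0000, 2.5000, -3.5000).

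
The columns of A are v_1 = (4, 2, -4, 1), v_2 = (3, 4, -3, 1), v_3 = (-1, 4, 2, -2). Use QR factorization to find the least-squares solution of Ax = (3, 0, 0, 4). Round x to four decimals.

q_1 = v_1/‖v_1‖ = (4, 2, -4, 1)/6.0828 = (0.6576, 0.3288, -0.6576, 0.1644).
r_{12} = q_1·v_2 = 5.4252.
u_2 = v_2 − 5.4252·q_1 = (-0.5676, 2.2162, 0.5676, 0.1081).
‖u_2‖ = 2.3596, so q_2 = (-0.2405, 0.9392, 0.2405, 0.0458).
r_{13} = q_1·v_3 = -0.9864; r_{23} = q_2·v_3 = 4.3870.
u_3 = v_3 + 0.9864·q_1 − 4.3870·q_2 = (0.7039, 0.2039, 0.2961, -2.0388).
‖u_3‖ = 2.1867, so q_3 = (0.3219, 0.0932, 0.1354, -0.9324).
Qᵀb = (2.6304, -0.5383, -2.7639).
Back-substitute: x_3 = -2.7639/2.1867 = -1.2640.
x_2 = (-0.5383 − 4.3870·(-1.2640))/2.3596 = 2.1218.
x_1 = (2.6304 − 5.4252·2.1218 + 0.9864·(-1.2640))/6.0828 = -1.6650.

x = (-1.6650, 2.1218, -1.2640)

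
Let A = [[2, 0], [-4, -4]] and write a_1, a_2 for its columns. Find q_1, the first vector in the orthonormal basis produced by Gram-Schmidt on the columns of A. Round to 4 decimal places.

a_1 = (2, -4); ‖a_1‖ = 4.4721, so q_1 = (0.4472, -0.8944).

q_1 = (0.4472, -0.8944)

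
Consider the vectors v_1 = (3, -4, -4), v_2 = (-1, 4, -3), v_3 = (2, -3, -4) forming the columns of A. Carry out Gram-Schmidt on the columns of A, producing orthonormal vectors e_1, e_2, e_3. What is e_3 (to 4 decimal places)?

e_3 = (-0.8780, -0.4076, -0.2509)

v_1 = (3, -4, -4); ‖v_1‖ = 6.4031, so e_1 = (0.4685, -0.6247, -0.6247).
e_1·v_2 = 0.4685·(-1) + (-0.6247)·4 + (-0.6247)·(-3) = -1.0932.
u_2 = v_2 + 1.0932·e_1 = (-0.4878, 3.3171, -3.6829).
‖u_2‖ = 4.9804, so e_2 = (-0.0979, 0.6660, -0.7395).
e_1·v_3 = 0.4685·2 + (-0.6247)·(-3) + (-0.6247)·(-4) = 5.3099; e_2·v_3 = (-0.0979)·2 + 0.6660·(-3) + (-0.7395)·(-4) = 0.7640.
u_3 = v_3 − 5.3099·e_1 − 0.7640·e_2 = (-0.4130, -0.1917, -0.1180).
‖u_3‖ = 0.4704, so e_3 = (-0.8780, -0.4076, -0.2509).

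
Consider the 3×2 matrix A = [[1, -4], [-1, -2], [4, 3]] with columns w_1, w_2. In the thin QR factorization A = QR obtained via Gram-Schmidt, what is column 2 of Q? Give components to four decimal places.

w_1 = (1, -1, 4); ‖w_1‖ = 4.2426, so q_1 = (0.2357, -0.2357, 0.9428).
q_1·w_2 = 0.2357·(-4) + (-0.2357)·(-2) + 0.9428·3 = 2.3570.
u_2 = w_2 − 2.3570·q_1 = (-4.5556, -1.4444, 0.7778).
‖u_2‖ = 4.8419, so q_2 = (-0.9409, -0.2983, 0.1606).

q_2 = (-0.9409, -0.2983, 0.1606)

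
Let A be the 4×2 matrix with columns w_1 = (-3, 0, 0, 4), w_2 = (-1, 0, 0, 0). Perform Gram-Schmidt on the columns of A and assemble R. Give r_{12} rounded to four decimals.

r_{12} = 0.6000

q_1 = w_1/‖w_1‖ = (-3, 0, 0, 4)/5.0000 = (-0.6000, 0.0000, 0.0000, 0.8000).
r_{12} = q_1·w_2 = 0.6000.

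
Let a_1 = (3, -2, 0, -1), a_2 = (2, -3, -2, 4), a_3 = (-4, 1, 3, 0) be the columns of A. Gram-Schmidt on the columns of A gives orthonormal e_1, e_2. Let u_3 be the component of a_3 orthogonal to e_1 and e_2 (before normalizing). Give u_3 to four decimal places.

u_3 = (-0.9095, -1.5879, 2.3668, 0.4472)

a_1 = (3, -2, 0, -1); ‖a_1‖ = 3.7417, so e_1 = (0.8018, -0.5345, 0.0000, -0.2673).
e_1·a_2 = 0.8018·2 + (-0.5345)·(-3) + 0.0000·(-2) + (-0.2673)·4 = 2.1381.
u_2 = a_2 − 2.1381·e_1 = (0.2857, -1.8571, -2.0000, 4.5714).
‖u_2‖ = 5.3318, so e_2 = (0.0536, -0.3483, -0.3751, 0.8574).
e_1·a_3 = 0.8018·(-4) + (-0.5345)·1 + 0.0000·3 + (-0.2673)·0 = -3.7417; e_2·a_3 = 0.0536·(-4) + (-0.3483)·1 + (-0.3751)·3 + 0.8574·0 = -1.6880.
u_3 = a_3 + 3.7417·e_1 + 1.6880·e_2 = (-0.9095, -1.5879, 2.3668, 0.4472).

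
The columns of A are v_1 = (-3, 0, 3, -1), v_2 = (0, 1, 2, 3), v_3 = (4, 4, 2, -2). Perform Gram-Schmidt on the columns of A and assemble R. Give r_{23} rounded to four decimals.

v_1 = (-3, 0, 3, -1); ‖v_1‖ = 4.3589, so e_1 = (-0.6882, 0.0000, 0.6882, -0.2294).
e_1·v_2 = (-0.6882)·0 + 0.0000·1 + 0.6882·2 + (-0.2294)·3 = 0.6882.
u_2 = v_2 − 0.6882·e_1 = (0.4737, 1.0000, 1.5263, 3.1579).
‖u_2‖ = 3.6778, so e_2 = (0.1288, 0.2719, 0.4150, 0.8586).
r_{23} = e_2·v_3 = 0.7155.

r_{23} = 0.7155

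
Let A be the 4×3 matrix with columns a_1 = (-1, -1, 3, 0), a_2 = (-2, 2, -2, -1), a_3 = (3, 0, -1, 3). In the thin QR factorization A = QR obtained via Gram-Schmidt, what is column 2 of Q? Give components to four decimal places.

a_1 = (-1, -1, 3, 0); ‖a_1‖ = 3.3166, so q_1 = (-0.3015, -0.3015, 0.9045, 0.0000).
q_1·a_2 = (-0.3015)·(-2) + (-0.3015)·2 + 0.9045·(-2) + 0.0000·(-1) = -1.8091.
u_2 = a_2 + 1.8091·q_1 = (-2.5455, 1.4545, -0.3636, -1.0000).
‖u_2‖ = 3.1189, so q_2 = (-0.8161, 0.4664, -0.1166, -0.3206).

q_2 = (-0.8161, 0.4664, -0.1166, -0.3206)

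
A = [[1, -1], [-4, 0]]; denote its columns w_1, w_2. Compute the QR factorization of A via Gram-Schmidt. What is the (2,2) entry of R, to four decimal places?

w_1 = (1, -4); ‖w_1‖ = 4.1231, so e_1 = (0.2425, -0.9701).
e_1·w_2 = 0.2425·(-1) + (-0.9701)·0 = -0.2425.
u_2 = w_2 + 0.2425·e_1 = (-0.9412, -0.2353).
r_{22} = ‖u_2‖ = 0.9701.

r_{22} = 0.9701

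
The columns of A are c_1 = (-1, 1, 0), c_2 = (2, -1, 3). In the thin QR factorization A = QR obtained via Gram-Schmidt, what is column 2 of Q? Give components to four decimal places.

c_1 = (-1, 1, 0); ‖c_1‖ = 1.4142, so q_1 = (-0.7071, 0.7071, 0.0000).
q_1·c_2 = (-0.7071)·2 + 0.7071·(-1) + 0.0000·3 = -2.1213.
u_2 = c_2 + 2.1213·q_1 = (0.5000, 0.5000, 3.0000).
‖u_2‖ = 3.0822, so q_2 = (0.1622, 0.1622, 0.9733).

q_2 = (0.1622, 0.1622, 0.9733)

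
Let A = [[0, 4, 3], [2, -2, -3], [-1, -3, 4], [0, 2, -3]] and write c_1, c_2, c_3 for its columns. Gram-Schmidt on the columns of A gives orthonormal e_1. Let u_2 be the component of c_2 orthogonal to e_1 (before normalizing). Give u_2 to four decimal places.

e_1 = c_1/‖c_1‖ = (0, 2, -1, 0)/2.2361 = (0.0000, 0.8944, -0.4472, 0.0000).
r_{12} = e_1·c_2 = -0.4472.
u_2 = c_2 + 0.4472·e_1 = (4.0000, -1.6000, -3.2000, 2.0000).

u_2 = (4.0000, -1.6000, -3.2000, 2.0000)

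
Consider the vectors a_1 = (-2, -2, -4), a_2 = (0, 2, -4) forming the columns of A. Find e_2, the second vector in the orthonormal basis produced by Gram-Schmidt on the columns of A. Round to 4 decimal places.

a_1 = (-2, -2, -4); ‖a_1‖ = 4.8990, so e_1 = (-0.4082, -0.4082, -0.8165).
e_1·a_2 = (-0.4082)·0 + (-0.4082)·2 + (-0.8165)·(-4) = 2.4495.
u_2 = a_2 − 2.4495·e_1 = (1.0000, 3.0000, -2.0000).
‖u_2‖ = 3.7417, so e_2 = (0.2673, 0.8018, -0.5345).

e_2 = (0.2673, 0.8018, -0.5345)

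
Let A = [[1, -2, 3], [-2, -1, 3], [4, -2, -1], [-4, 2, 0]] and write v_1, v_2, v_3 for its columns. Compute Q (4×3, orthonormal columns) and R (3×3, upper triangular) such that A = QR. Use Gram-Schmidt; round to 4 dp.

v_1 = (1, -2, 4, -4); ‖v_1‖ = 6.0828, so q_1 = (0.1644, -0.3288, 0.6576, -0.6576).
q_1·v_2 = 0.1644·(-2) + (-0.3288)·(-1) + 0.6576·(-2) + (-0.6576)·2 = -2.6304.
u_2 = v_2 + 2.6304·q_1 = (-1.5676, -1.8649, -0.2703, 0.2703).
‖u_2‖ = 2.4660, so q_2 = (-0.6357, -0.7562, -0.1096, 0.1096).
q_1·v_3 = 0.1644·3 + (-0.3288)·3 + 0.6576·(-1) + (-0.6576)·0 = -1.1508; q_2·v_3 = (-0.6357)·3 + (-0.7562)·3 + (-0.1096)·(-1) + 0.1096·0 = -4.0661.
u_3 = v_3 + 1.1508·q_1 + 4.0661·q_2 = (0.6044, -0.4533, -0.6889, -0.3111).
‖u_3‖ = 1.0687, so q_3 = (0.5656, -0.4242, -0.6446, -0.2911).

Q = [[0.1644, -0.6357, 0.5656], [-0.3288, -0.7562, -0.4242], [0.6576, -0.1096, -0.6446], [-0.6576, 0.1096, -0.2911]], R = [[6.0828, -2.6304, -1.1508], [0.0000, 2.4660, -4.0661], [0.0000, 0.0000, 1.0687]]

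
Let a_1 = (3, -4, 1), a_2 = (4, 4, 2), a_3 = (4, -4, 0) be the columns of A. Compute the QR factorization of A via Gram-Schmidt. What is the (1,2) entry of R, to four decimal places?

r_{12} = -0.3922

a_1 = (3, -4, 1); ‖a_1‖ = 5.0990, so q_1 = (0.5883, -0.7845, 0.1961).
r_{12} = q_1·a_2 = -0.3922.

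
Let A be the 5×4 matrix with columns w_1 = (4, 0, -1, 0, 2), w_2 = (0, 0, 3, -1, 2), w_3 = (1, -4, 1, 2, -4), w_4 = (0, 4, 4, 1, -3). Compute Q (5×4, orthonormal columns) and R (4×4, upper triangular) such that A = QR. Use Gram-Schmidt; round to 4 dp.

Q = [[0.8729, -0.0510, 0.3212, 0.3136], [0.0000, 0.0000, -0.6908, 0.7226], [-0.2182, 0.8159, 0.3866, 0.3681], [0.0000, -0.2677, 0.2617, 0.2182], [0.4364, 0.5099, -0.4491, -0.4431]], R = [[4.5826, 0.2182, -1.0911, -2.1822], [0.0000, 3.7353, -1.8103, 1.4661], [0.0000, 0.0000, 5.7907, 0.3925], [0.0000, 0.0000, 0.0000, 5.9106]]

e_1 = w_1/‖w_1‖ = (4, 0, -1, 0, 2)/4.5826 = (0.8729, 0.0000, -0.2182, 0.0000, 0.4364).
r_{12} = e_1·w_2 = 0.2182.
u_2 = w_2 − 0.2182·e_1 = (-0.1905, 0.0000, 3.0476, -1.0000, 1.9048).
‖u_2‖ = 3.7353, so e_2 = (-0.0510, 0.0000, 0.8159, -0.2677, 0.5099).
r_{13} = e_1·w_3 = -1.0911; r_{23} = e_2·w_3 = -1.8103.
u_3 = w_3 + 1.0911·e_1 + 1.8103·e_2 = (1.8601, -4.0000, 2.2389, 1.5154, -2.6007).
‖u_3‖ = 5.7907, so e_3 = (0.3212, -0.6908, 0.3866, 0.2617, -0.4491).
r_{14} = e_1·w_4 = -2.1822; r_{24} = e_2·w_4 = 1.4661; r_{34} = e_3·w_4 = 0.3925.
u_4 = w_4 + 2.1822·e_1 − 1.4661·e_2 − 0.3925·e_3 = (1.8534, 4.2711, 2.1759, 1.2898, -2.6189).
‖u_4‖ = 5.9106, so e_4 = (0.3136, 0.7226, 0.3681, 0.2182, -0.4431).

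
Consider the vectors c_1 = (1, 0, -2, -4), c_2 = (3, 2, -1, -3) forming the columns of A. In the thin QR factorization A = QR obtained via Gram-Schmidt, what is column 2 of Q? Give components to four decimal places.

q_1 = c_1/‖c_1‖ = (1, 0, -2, -4)/4.5826 = (0.2182, 0.0000, -0.4364, -0.8729).
r_{12} = q_1·c_2 = 3.7097.
u_2 = c_2 − 3.7097·q_1 = (2.1905, 2.0000, 0.6190, 0.2381).
‖u_2‖ = 3.0394, so q_2 = (0.7207, 0.6580, 0.2037, 0.0783).

q_2 = (0.7207, 0.6580, 0.2037, 0.0783)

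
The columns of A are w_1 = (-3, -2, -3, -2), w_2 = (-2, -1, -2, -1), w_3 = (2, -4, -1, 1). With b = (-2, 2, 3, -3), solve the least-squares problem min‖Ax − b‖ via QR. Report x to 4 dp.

w_1 = (-3, -2, -3, -2); ‖w_1‖ = 5.0990, so q_1 = (-0.5883, -0.3922, -0.5883, -0.3922).
q_1·w_2 = (-0.5883)·(-2) + (-0.3922)·(-1) + (-0.5883)·(-2) + (-0.3922)·(-1) = 3.1379.
u_2 = w_2 − 3.1379·q_1 = (-0.1538, 0.2308, -0.1538, 0.2308).
‖u_2‖ = 0.3922, so q_2 = (-0.3922, 0.5883, -0.3922, 0.5883).
q_1·w_3 = (-0.5883)·2 + (-0.3922)·(-4) + (-0.5883)·(-1) + (-0.3922)·1 = 0.5883; q_2·w_3 = (-0.3922)·2 + 0.5883·(-4) + (-0.3922)·(-1) + 0.5883·1 = -2.1573.
u_3 = w_3 − 0.5883·q_1 + 2.1573·q_2 = (1.5000, -2.5000, -1.5000, 2.5000).
‖u_3‖ = 4.1231, so q_3 = (0.3638, -0.6063, -0.3638, 0.6063).
Qᵀb = (-0.1961, -0.9806, -4.8507).
Back-substitute: x_3 = -4.8507/4.1231 = -1.1765.
x_2 = (-0.9806 + 2.1573·(-1.1765))/0.3922 = -8.9706.
x_1 = (-0.1961 − 3.1379·(-8.9706) − 0.5883·(-1.1765))/5.0990 = 5.6176.

x = (5.6176, -8.9706, -1.1765)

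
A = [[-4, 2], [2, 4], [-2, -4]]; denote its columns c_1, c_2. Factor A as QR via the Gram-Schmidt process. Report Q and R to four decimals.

Q = [[-0.8165, 0.5774], [0.4082, 0.5774], [-0.4082, -0.5774]], R = [[4.8990, 1.6330], [0.0000, 5.7735]]

c_1 = (-4, 2, -2); ‖c_1‖ = 4.8990, so e_1 = (-0.8165, 0.4082, -0.4082).
e_1·c_2 = (-0.8165)·2 + 0.4082·4 + (-0.4082)·(-4) = 1.6330.
u_2 = c_2 − 1.6330·e_1 = (3.3333, 3.3333, -3.3333).
‖u_2‖ = 5.7735, so e_2 = (0.5774, 0.5774, -0.5774).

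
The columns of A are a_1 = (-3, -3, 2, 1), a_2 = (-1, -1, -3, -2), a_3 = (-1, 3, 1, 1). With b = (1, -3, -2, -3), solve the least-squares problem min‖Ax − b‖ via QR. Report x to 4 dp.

a_1 = (-3, -3, 2, 1); ‖a_1‖ = 4.7958, so e_1 = (-0.6255, -0.6255, 0.4170, 0.2085).
e_1·a_2 = (-0.6255)·(-1) + (-0.6255)·(-1) + 0.4170·(-3) + 0.2085·(-2) = -0.4170.
u_2 = a_2 + 0.4170·e_1 = (-1.2609, -1.2609, -2.8261, -1.9130).
‖u_2‖ = 3.8505, so e_2 = (-0.3275, -0.3275, -0.7340, -0.4968).
e_1·a_3 = (-0.6255)·(-1) + (-0.6255)·3 + 0.4170·1 + 0.2085·1 = -0.6255; e_2·a_3 = (-0.3275)·(-1) + (-0.3275)·3 + (-0.7340)·1 + (-0.4968)·1 = -1.8857.
u_3 = a_3 + 0.6255·e_1 + 1.8857·e_2 = (-2.0088, 1.9912, -0.1232, 0.1935).
‖u_3‖ = 2.8377, so e_3 = (-0.7079, 0.7017, -0.0434, 0.0682).
Qᵀb = (-0.2085, 3.6133, -2.9307).
Back-substitute: x_3 = -2.9307/2.8377 = -1.0328.
x_2 = (3.6133 + 1.8857·(-1.0328))/3.8505 = 0.4326.
x_1 = (-0.2085 + 0.4170·0.4326 + 0.6255·(-1.0328))/4.7958 = -0.1406.

x = (-0.1406, 0.4326, -1.0328)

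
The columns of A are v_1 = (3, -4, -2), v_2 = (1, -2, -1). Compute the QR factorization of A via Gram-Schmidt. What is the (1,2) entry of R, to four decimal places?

v_1 = (3, -4, -2); ‖v_1‖ = 5.3852, so q_1 = (0.5571, -0.7428, -0.3714).
r_{12} = q_1·v_2 = 2.4140.

r_{12} = 2.4140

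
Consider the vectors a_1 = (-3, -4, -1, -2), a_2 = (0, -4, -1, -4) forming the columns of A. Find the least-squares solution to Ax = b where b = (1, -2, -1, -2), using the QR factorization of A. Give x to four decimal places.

x = (-0.2603, 0.7123)

a_1 = (-3, -4, -1, -2); ‖a_1‖ = 5.4772, so q_1 = (-0.5477, -0.7303, -0.1826, -0.3651).
q_1·a_2 = (-0.5477)·0 + (-0.7303)·(-4) + (-0.1826)·(-1) + (-0.3651)·(-4) = 4.5644.
u_2 = a_2 − 4.5644·q_1 = (2.5000, -0.6667, -0.1667, -2.3333).
‖u_2‖ = 3.4881, so q_2 = (0.7167, -0.1911, -0.0478, -0.6689).
Qᵀb = (1.8257, 2.4847).
Back-substitute: x_2 = 2.4847/3.4881 = 0.7123.
x_1 = (1.8257 − 4.5644·0.7123)/5.4772 = -0.2603.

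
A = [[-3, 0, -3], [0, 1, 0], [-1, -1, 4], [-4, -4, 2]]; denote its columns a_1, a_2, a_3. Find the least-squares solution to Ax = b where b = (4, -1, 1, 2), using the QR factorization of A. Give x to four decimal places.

x = (-1.1032, 0.4396, -0.0701)

a_1 = (-3, 0, -1, -4); ‖a_1‖ = 5.0990, so q_1 = (-0.5883, 0.0000, -0.1961, -0.7845).
q_1·a_2 = (-0.5883)·0 + 0.0000·1 + (-0.1961)·(-1) + (-0.7845)·(-4) = 3.3340.
u_2 = a_2 − 3.3340·q_1 = (1.9615, 1.0000, -0.3462, -1.3846).
‖u_2‖ = 2.6239, so q_2 = (0.7476, 0.3811, -0.1319, -0.5277).
q_1·a_3 = (-0.5883)·(-3) + 0.0000·0 + (-0.1961)·4 + (-0.7845)·2 = -0.5883; q_2·a_3 = 0.7476·(-3) + 0.3811·0 + (-0.1319)·4 + (-0.5277)·2 = -3.8258.
u_3 = a_3 + 0.5883·q_1 + 3.8258·q_2 = (-0.4860, 1.4581, 3.3799, -0.4804).
‖u_3‖ = 3.7439, so q_3 = (-0.1298, 0.3895, 0.9028, -0.1283).
Qᵀb = (-4.1184, 1.4219, -0.2626).
Back-substitute: x_3 = -0.2626/3.7439 = -0.0701.
x_2 = (1.4219 + 3.8258·(-0.0701))/2.6239 = 0.4396.
x_1 = (-4.1184 − 3.3340·0.4396 + 0.5883·(-0.0701))/5.0990 = -1.1032.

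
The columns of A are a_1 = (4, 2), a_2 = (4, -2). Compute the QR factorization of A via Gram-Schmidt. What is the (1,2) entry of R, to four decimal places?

r_{12} = 2.6833

e_1 = a_1/‖a_1‖ = (4, 2)/4.4721 = (0.8944, 0.4472).
r_{12} = e_1·a_2 = 2.6833.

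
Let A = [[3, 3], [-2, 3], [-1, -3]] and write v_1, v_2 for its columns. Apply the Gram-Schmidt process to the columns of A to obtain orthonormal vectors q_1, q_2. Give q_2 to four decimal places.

q_2 = (0.3468, 0.7804, -0.5203)

v_1 = (3, -2, -1); ‖v_1‖ = 3.7417, so q_1 = (0.8018, -0.5345, -0.2673).
q_1·v_2 = 0.8018·3 + (-0.5345)·3 + (-0.2673)·(-3) = 1.6036.
u_2 = v_2 − 1.6036·q_1 = (1.7143, 3.8571, -2.5714).
‖u_2‖ = 4.9425, so q_2 = (0.3468, 0.7804, -0.5203).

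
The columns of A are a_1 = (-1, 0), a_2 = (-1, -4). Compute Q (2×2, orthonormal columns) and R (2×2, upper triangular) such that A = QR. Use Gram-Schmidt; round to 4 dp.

a_1 = (-1, 0); ‖a_1‖ = 1.0000, so e_1 = (-1.0000, 0.0000).
e_1·a_2 = (-1.0000)·(-1) + 0.0000·(-4) = 1.0000.
u_2 = a_2 − 1.0000·e_1 = (0.0000, -4.0000).
‖u_2‖ = 4.0000, so e_2 = (0.0000, -1.0000).

Q = [[-1.0000, 0.0000], [0.0000, -1.0000]], R = [[1.0000, 1.0000], [0.0000, 4.0000]]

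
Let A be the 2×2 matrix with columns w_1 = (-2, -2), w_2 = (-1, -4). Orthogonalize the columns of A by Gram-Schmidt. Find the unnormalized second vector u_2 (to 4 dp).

u_2 = (1.5000, -1.5000)

w_1 = (-2, -2); ‖w_1‖ = 2.8284, so e_1 = (-0.7071, -0.7071).
e_1·w_2 = (-0.7071)·(-1) + (-0.7071)·(-4) = 3.5355.
u_2 = w_2 − 3.5355·e_1 = (1.5000, -1.5000).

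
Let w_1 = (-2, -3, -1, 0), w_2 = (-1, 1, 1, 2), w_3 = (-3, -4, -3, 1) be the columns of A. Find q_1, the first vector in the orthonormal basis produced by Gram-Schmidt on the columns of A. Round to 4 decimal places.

w_1 = (-2, -3, -1, 0); ‖w_1‖ = 3.7417, so q_1 = (-0.5345, -0.8018, -0.2673, 0.0000).

q_1 = (-0.5345, -0.8018, -0.2673, 0.0000)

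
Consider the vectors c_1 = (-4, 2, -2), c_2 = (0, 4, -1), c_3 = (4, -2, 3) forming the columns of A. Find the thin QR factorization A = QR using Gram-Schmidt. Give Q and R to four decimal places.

Q = [[-0.8165, 0.4652, -0.3419], [0.4082, 0.8840, 0.2279], [-0.4082, -0.0465, 0.9117]], R = [[4.8990, 2.0412, -5.3072], [0.0000, 3.5824, -0.0465], [0.0000, 0.0000, 0.9117]]

q_1 = c_1/‖c_1‖ = (-4, 2, -2)/4.8990 = (-0.8165, 0.4082, -0.4082).
r_{12} = q_1·c_2 = 2.0412.
u_2 = c_2 − 2.0412·q_1 = (1.6667, 3.1667, -0.1667).
‖u_2‖ = 3.5824, so q_2 = (0.4652, 0.8840, -0.0465).
r_{13} = q_1·c_3 = -5.3072; r_{23} = q_2·c_3 = -0.0465.
u_3 = c_3 + 5.3072·q_1 + 0.0465·q_2 = (-0.3117, 0.2078, 0.8312).
‖u_3‖ = 0.9117, so q_3 = (-0.3419, 0.2279, 0.9117).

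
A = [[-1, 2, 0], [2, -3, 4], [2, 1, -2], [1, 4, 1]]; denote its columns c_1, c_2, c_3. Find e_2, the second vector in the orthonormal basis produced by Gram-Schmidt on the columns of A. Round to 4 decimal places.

c_1 = (-1, 2, 2, 1); ‖c_1‖ = 3.1623, so e_1 = (-0.3162, 0.6325, 0.6325, 0.3162).
e_1·c_2 = (-0.3162)·2 + 0.6325·(-3) + 0.6325·1 + 0.3162·4 = -0.6325.
u_2 = c_2 + 0.6325·e_1 = (1.8000, -2.6000, 1.4000, 4.2000).
‖u_2‖ = 5.4406, so e_2 = (0.3308, -0.4779, 0.2573, 0.7720).

e_2 = (0.3308, -0.4779, 0.2573, 0.7720)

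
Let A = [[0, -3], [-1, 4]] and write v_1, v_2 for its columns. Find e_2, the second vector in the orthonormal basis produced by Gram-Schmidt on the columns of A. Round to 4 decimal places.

e_2 = (-1.0000, 0.0000)

e_1 = v_1/‖v_1‖ = (0, -1)/1.0000 = (0.0000, -1.0000).
r_{12} = e_1·v_2 = -4.0000.
u_2 = v_2 + 4.0000·e_1 = (-3.0000, 0.0000).
‖u_2‖ = 3.0000, so e_2 = (-1.0000, 0.0000).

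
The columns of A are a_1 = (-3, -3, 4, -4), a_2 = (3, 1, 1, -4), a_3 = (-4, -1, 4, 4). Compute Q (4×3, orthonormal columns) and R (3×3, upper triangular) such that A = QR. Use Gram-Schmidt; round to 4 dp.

Q = [[-0.4243, 0.6862, 0.1552], [-0.4243, 0.2918, 0.3774], [0.5657, 0.0710, 0.8136], [-0.5657, -0.6625, 0.4142]], R = [[7.0711, 1.1314, 2.1213], [0.0000, 5.0715, -5.4028], [0.0000, 0.0000, 3.9128]]

e_1 = a_1/‖a_1‖ = (-3, -3, 4, -4)/7.0711 = (-0.4243, -0.4243, 0.5657, -0.5657).
r_{12} = e_1·a_2 = 1.1314.
u_2 = a_2 − 1.1314·e_1 = (3.4800, 1.4800, 0.3600, -3.3600).
‖u_2‖ = 5.0715, so e_2 = (0.6862, 0.2918, 0.0710, -0.6625).
r_{13} = e_1·a_3 = 2.1213; r_{23} = e_2·a_3 = -5.4028.
u_3 = a_3 − 2.1213·e_1 + 5.4028·e_2 = (0.6073, 1.4767, 3.1835, 1.6205).
‖u_3‖ = 3.9128, so e_3 = (0.1552, 0.3774, 0.8136, 0.4142).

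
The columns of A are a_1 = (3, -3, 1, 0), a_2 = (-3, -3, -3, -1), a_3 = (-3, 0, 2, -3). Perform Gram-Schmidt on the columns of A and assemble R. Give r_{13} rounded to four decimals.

r_{13} = -1.6059

a_1 = (3, -3, 1, 0); ‖a_1‖ = 4.3589, so e_1 = (0.6882, -0.6882, 0.2294, 0.0000).
r_{13} = e_1·a_3 = -1.6059.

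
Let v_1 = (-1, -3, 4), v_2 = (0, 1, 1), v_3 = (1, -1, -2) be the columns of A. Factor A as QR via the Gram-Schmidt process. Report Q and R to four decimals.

Q = [[-0.1961, 0.0275, 0.9802], [-0.5883, 0.7964, -0.1400], [0.7845, 0.6042, 0.1400]], R = [[5.0990, 0.1961, -1.1767], [0.0000, 1.4005, -1.9772], [0.0000, 0.0000, 0.8402]]

e_1 = v_1/‖v_1‖ = (-1, -3, 4)/5.0990 = (-0.1961, -0.5883, 0.7845).
r_{12} = e_1·v_2 = 0.1961.
u_2 = v_2 − 0.1961·e_1 = (0.0385, 1.1154, 0.8462).
‖u_2‖ = 1.4005, so e_2 = (0.0275, 0.7964, 0.6042).
r_{13} = e_1·v_3 = -1.1767; r_{23} = e_2·v_3 = -1.9772.
u_3 = v_3 + 1.1767·e_1 + 1.9772·e_2 = (0.8235, -0.1176, 0.1176).
‖u_3‖ = 0.8402, so e_3 = (0.9802, -0.1400, 0.1400).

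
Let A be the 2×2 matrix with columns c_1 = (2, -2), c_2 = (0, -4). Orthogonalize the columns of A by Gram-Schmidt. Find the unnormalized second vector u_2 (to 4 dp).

c_1 = (2, -2); ‖c_1‖ = 2.8284, so e_1 = (0.7071, -0.7071).
e_1·c_2 = 0.7071·0 + (-0.7071)·(-4) = 2.8284.
u_2 = c_2 − 2.8284·e_1 = (-2.0000, -2.0000).

u_2 = (-2.0000, -2.0000)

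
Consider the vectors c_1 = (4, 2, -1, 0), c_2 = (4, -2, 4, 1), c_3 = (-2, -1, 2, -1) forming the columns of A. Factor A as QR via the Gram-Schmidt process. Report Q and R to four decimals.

c_1 = (4, 2, -1, 0); ‖c_1‖ = 4.5826, so e_1 = (0.8729, 0.4364, -0.2182, 0.0000).
e_1·c_2 = 0.8729·4 + 0.4364·(-2) + (-0.2182)·4 + 0.0000·1 = 1.7457.
u_2 = c_2 − 1.7457·e_1 = (2.4762, -2.7619, 4.3810, 1.0000).
‖u_2‖ = 5.8269, so e_2 = (0.4250, -0.4740, 0.7519, 0.1716).
e_1·c_3 = 0.8729·(-2) + 0.4364·(-1) + (-0.2182)·2 + 0.0000·(-1) = -2.6186; e_2·c_3 = 0.4250·(-2) + (-0.4740)·(-1) + 0.7519·2 + 0.1716·(-1) = 0.9562.
u_3 = c_3 + 2.6186·e_1 − 0.9562·e_2 = (-0.1206, 0.5961, 0.7097, -1.1641).
‖u_3‖ = 1.4929, so e_3 = (-0.0808, 0.3993, 0.4754, -0.7798).

Q = [[0.8729, 0.4250, -0.0808], [0.4364, -0.4740, 0.3993], [-0.2182, 0.7519, 0.4754], [0.0000, 0.1716, -0.7798]], R = [[4.5826, 1.7457, -2.6186], [0.0000, 5.8269, 0.9562], [0.0000, 0.0000, 1.4929]]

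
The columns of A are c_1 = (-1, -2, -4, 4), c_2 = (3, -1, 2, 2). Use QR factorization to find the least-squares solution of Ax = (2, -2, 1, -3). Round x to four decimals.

e_1 = c_1/‖c_1‖ = (-1, -2, -4, 4)/6.0828 = (-0.1644, -0.3288, -0.6576, 0.6576).
r_{12} = e_1·c_2 = -0.1644.
u_2 = c_2 + 0.1644·e_1 = (2.9730, -1.0541, 1.8919, 2.1081).
‖u_2‖ = 4.2395, so e_2 = (0.7013, -0.2486, 0.4463, 0.4973).
Qᵀb = (-2.3016, 0.8543).
Back-substitute: x_2 = 0.8543/4.2395 = 0.2015.
x_1 = (-2.3016 + 0.1644·0.2015)/6.0828 = -0.3729.

x = (-0.3729, 0.2015)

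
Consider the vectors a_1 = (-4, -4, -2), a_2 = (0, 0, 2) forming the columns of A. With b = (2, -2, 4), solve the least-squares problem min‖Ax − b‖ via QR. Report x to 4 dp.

x = (0.0000, 2.0000)

a_1 = (-4, -4, -2); ‖a_1‖ = 6.0000, so e_1 = (-0.6667, -0.6667, -0.3333).
e_1·a_2 = (-0.6667)·0 + (-0.6667)·0 + (-0.3333)·2 = -0.6667.
u_2 = a_2 + 0.6667·e_1 = (-0.4444, -0.4444, 1.7778).
‖u_2‖ = 1.8856, so e_2 = (-0.2357, -0.2357, 0.9428).
Qᵀb = (-1.3333, 3.7712).
Back-substitute: x_2 = 3.7712/1.8856 = 2.0000.
x_1 = (-1.3333 + 0.6667·2.0000)/6.0000 = 0.0000.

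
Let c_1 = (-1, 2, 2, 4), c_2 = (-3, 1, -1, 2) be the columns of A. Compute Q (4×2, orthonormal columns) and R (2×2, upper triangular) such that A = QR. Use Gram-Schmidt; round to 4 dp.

e_1 = c_1/‖c_1‖ = (-1, 2, 2, 4)/5.0000 = (-0.2000, 0.4000, 0.4000, 0.8000).
r_{12} = e_1·c_2 = 2.2000.
u_2 = c_2 − 2.2000·e_1 = (-2.5600, 0.1200, -1.8800, 0.2400).
‖u_2‖ = 3.1875, so e_2 = (-0.8031, 0.0376, -0.5898, 0.0753).

Q = [[-0.2000, -0.8031], [0.4000, 0.0376], [0.4000, -0.5898], [0.8000, 0.0753]], R = [[5.0000, 2.2000], [0.0000, 3.1875]]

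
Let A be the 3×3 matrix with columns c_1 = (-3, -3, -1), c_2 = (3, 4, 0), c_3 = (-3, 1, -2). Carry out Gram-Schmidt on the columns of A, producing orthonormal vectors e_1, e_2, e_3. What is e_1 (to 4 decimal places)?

e_1 = c_1/‖c_1‖ = (-3, -3, -1)/4.3589 = (-0.6882, -0.6882, -0.2294).

e_1 = (-0.6882, -0.6882, -0.2294)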